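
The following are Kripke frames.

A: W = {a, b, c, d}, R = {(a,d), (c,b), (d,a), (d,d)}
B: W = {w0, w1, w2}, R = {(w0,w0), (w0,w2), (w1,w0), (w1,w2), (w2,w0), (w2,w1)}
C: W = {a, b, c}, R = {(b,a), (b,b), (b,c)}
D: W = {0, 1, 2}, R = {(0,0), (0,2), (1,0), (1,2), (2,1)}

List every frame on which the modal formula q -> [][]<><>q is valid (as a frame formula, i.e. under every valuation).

A

Frame correspondent (Sahlqvist): forall x forall z (x R^2 z -> exists w (x = w & z R^2 w)) — i.e. a generalized confluence (Geach) condition.
A: holds.
B: fails — w1R²w2 but no w with w1=w and w2R²w.
C: fails — bR²a but no w with b=w and aR²w.
D: fails — 1R²2 but no w with 1=w and 2R²w.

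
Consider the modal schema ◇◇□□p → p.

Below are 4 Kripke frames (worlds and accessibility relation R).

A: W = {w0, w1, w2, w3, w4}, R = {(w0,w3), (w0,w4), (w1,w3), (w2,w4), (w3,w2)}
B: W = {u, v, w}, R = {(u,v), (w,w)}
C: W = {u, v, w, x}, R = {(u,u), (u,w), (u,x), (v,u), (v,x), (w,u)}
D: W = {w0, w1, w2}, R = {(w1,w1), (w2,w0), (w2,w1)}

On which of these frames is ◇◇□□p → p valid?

The schema corresponds to a generalized confluence (Geach) condition: ∀x ∀y (xR²y → ∃w (yR²w ∧ x = w)).
A: fails — w0R²w2 but no w with w2R²w and w0=w.
B: ✓.
C: fails — uR²x but no t with xR²t and u=t.
D: fails — w2R²w1 but no w with w1R²w and w2=w.
Valid on: B.

B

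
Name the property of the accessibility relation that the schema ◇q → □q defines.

Partial functionality

Suppose ◇q→□q is valid. Take Rxy, Rxz and set V(q)={y}. Then ◇q at x, so □q at x, so q at z, i.e. z=y.
Conversely, any frame satisfying ∀x ∀y ∀z (Rxy ∧ Rxz → y = z) validates the schema.
Frame condition: ∀x ∀y ∀z (Rxy ∧ Rxz → y = z).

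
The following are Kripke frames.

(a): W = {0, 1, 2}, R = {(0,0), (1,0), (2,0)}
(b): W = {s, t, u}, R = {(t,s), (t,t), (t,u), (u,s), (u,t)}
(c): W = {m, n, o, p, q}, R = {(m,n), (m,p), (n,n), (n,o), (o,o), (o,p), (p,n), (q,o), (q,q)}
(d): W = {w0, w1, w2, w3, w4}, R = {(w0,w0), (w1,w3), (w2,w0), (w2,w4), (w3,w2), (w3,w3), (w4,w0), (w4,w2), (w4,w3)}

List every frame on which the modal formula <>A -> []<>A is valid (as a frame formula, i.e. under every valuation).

(a)

Frame correspondent (Sahlqvist): forall x forall y forall z (Rxy & Rxz -> Ryz) — i.e. the Euclidean property.
(a): ✓.
(b): fails — Rts and Rts but not Rss.
(c): fails — Rmn and Rmp but not Rnp.
(d): fails — Rw2w4 and Rw2w4 but not Rw4w4.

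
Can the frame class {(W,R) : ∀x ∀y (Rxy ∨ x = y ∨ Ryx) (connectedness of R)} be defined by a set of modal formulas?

Not definable by any modal formula

Modal frame validity is preserved under disjoint unions.
Take 2 disjoint single-world reflexive frames: each is trivially connected, but their disjoint union has 2 worlds with no edge between distinct components, so it is not connected.
Hence connectedness of R is not modally definable.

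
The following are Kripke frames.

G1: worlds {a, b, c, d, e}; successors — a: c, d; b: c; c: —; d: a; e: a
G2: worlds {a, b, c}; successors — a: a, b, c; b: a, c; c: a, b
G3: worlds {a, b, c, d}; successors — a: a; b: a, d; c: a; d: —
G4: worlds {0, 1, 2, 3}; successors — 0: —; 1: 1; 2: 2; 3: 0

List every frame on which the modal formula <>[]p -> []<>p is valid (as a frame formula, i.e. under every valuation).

This is the axiom for convergence; its first-order frame correspondent is forall x forall y forall z (Rxy & Rxz -> exists w (Ryw & Rzw)).
G1: fails — Rac and Rac but c and c have no common successor.
G2: ✓.
G3: fails — Rba and Rbd but a and d have no common successor.
G4: fails — R30 and R30 but 0 and 0 have no common successor.
Valid on: G2.

G2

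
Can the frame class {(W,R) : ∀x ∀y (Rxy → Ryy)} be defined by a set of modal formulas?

Definable; □(□r → r) defines it

This is a Sahlqvist condition; the T□ axiom □(□r → r) defines it.
Suppose □(□r→r) is valid. Take Rxy and set V(r)={w : Ryw}. Then at y, □r holds; since □(□r→r) at x, □r→r at y, so r at y, i.e. Ryy.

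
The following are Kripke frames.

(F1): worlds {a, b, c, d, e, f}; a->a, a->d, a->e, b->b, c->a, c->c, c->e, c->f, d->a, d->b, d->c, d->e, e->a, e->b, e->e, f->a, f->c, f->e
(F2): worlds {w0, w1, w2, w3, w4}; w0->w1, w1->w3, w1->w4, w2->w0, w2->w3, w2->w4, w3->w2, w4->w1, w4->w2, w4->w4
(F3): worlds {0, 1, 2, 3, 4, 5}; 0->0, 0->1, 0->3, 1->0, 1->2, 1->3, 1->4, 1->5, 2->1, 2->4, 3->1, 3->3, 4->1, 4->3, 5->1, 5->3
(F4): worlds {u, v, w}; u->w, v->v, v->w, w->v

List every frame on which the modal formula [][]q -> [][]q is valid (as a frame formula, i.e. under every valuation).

This is the axiom for a generalized confluence (Geach) condition; its first-order frame correspondent is forall x forall z (x R^2 z -> exists w (x R^2 w & z = w)).
(F1): satisfies the condition.
(F2): satisfies the condition.
(F3): satisfies the condition.
(F4): satisfies the condition.

(F1), (F2), (F3), (F4)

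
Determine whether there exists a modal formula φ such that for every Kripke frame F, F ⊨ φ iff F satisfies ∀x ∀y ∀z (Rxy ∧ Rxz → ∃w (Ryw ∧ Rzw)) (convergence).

Yes, by ◇□r → □◇r

This is a Sahlqvist condition; the .2 axiom ◇□r → □◇r defines it.
Suppose ◇□r→□◇r is valid. Take Rxy, Rxz and set V(r)={w : Ryw}. Then □r at y so ◇□r at x, so □◇r at x, so ◇r at z, giving w with Rzw and Ryw.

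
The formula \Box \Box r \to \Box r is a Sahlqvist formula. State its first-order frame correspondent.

Density

This schema is the C4 axiom.
Its frame correspondent is density — \forall x \forall y (Rxy \to \exists z (Rxz \wedge Rzy)).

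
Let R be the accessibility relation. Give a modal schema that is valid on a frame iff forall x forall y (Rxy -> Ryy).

□(□ψ → ψ)

The condition is shift-reflexivity. The T□ schema □(□ψ → ψ) defines it.
Suppose □(□ψ→ψ) is valid. Take Rxy and set V(ψ)={w : Ryw}. Then at y, □ψ holds; since □(□ψ→ψ) at x, □ψ→ψ at y, so ψ at y, i.e. Ryy.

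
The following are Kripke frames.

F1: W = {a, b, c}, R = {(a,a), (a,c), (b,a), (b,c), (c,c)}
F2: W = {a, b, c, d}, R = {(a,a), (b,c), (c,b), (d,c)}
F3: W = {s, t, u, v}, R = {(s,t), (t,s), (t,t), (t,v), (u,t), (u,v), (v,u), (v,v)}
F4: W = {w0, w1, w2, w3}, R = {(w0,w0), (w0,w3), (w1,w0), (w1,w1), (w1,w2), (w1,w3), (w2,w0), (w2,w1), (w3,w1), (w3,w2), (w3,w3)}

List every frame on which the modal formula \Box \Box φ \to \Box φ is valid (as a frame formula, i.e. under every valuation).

Frame correspondent (Sahlqvist): \forall x \forall y (Rxy \to \exists z (Rxz \wedge Rzy)) — i.e. density.
F1: ✓.
F2: fails — Rbc but no z with Rbz and Rzc.
F3: ✓.
F4: ✓.

F1, F3, F4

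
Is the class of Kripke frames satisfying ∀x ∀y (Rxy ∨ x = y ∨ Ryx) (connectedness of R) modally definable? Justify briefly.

Not modally definable

Modal frame validity is preserved under disjoint unions.
Take 3 disjoint single-world reflexive frames: each is trivially connected, but their disjoint union has 3 worlds with no edge between distinct components, so it is not connected.
So the class is not modally definable.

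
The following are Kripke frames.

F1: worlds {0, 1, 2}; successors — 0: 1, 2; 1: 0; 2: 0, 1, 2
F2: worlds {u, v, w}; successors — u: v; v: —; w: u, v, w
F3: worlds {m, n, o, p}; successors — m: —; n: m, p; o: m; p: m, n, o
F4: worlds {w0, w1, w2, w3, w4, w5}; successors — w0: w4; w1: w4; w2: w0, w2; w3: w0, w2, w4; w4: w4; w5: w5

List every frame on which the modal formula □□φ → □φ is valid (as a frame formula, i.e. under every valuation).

F4

Frame correspondent (Sahlqvist): ∀x ∀y (Rxy → ∃z (Rxz ∧ Rzy)) — i.e. density.
F1: fails — R10 but no z with R1z and Rz0.
F2: fails — Ruv but no z with Ruz and Rzv.
F3: fails — Rom but no z with Roz and Rzm.
F4: holds.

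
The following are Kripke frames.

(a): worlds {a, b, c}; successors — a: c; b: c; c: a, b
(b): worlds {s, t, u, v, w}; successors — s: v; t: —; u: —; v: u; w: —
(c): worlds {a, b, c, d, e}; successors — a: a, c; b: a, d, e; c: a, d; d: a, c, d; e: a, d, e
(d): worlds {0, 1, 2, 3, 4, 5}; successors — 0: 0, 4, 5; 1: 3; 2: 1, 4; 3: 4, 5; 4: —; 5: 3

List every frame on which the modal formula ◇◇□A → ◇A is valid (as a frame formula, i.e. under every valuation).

The schema corresponds to a generalized confluence (Geach) condition: ∀x ∀y (xR²y → ∃w (yRw ∧ xRw)).
(a): satisfies the condition.
(b): fails — sR²u but no w* with uRw* and sRw*.
(c): satisfies the condition.
(d): fails — 0R²4 but no w with 4Rw and 0Rw.

(a), (c)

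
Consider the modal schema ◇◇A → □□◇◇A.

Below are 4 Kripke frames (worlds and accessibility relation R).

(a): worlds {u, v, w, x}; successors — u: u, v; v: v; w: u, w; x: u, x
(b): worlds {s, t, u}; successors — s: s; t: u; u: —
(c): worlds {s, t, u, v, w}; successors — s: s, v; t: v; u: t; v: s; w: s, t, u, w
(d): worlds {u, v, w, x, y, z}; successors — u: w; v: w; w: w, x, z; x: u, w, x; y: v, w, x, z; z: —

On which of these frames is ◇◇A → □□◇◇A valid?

Frame correspondent (Sahlqvist): ∀x ∀y ∀z ((xR²y ∧ xR²z) → ∃w (y = w ∧ zR²w)) — i.e. a generalized confluence (Geach) condition.
(a): fails — uR²u, uR²v but no t with u=t and vR²t.
(b): holds.
(c): fails — wR²s, wR²u but no w* with s=w* and uR²w*.
(d): fails — uR²w, uR²z but no t with w=t and zR²t.

(b)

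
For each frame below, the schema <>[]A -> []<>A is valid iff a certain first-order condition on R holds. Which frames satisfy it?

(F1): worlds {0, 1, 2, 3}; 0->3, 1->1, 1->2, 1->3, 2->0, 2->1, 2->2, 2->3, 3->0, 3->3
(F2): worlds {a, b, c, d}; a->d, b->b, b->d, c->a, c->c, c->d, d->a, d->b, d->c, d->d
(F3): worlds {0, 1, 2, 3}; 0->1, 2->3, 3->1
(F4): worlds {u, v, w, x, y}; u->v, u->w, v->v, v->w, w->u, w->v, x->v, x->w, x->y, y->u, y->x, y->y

(F1), (F2)

This is the axiom for convergence; its first-order frame correspondent is forall x forall y forall z (Rxy & Rxz -> exists w (Ryw & Rzw)).
(F1): holds.
(F2): holds.
(F3): fails — R01 and R01 but 1 and 1 have no common successor.
(F4): fails — Rxy and Rxv but y and v have no common successor.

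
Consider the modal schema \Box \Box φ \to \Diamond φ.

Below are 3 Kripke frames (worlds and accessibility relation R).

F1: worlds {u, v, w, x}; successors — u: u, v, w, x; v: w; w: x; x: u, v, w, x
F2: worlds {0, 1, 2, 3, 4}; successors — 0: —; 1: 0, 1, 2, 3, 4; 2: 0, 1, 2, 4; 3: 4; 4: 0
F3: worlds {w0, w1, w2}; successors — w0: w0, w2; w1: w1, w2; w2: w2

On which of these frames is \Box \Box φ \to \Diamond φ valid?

The schema corresponds to a generalized confluence (Geach) condition: \forall x \exists w (x R^2 w \wedge xRw).
F1: fails — at v but no t with vR²t and vRt.
F2: fails — at 0 but no w with 0R²w and 0Rw.
F3: condition met.
Valid on: F3.

F3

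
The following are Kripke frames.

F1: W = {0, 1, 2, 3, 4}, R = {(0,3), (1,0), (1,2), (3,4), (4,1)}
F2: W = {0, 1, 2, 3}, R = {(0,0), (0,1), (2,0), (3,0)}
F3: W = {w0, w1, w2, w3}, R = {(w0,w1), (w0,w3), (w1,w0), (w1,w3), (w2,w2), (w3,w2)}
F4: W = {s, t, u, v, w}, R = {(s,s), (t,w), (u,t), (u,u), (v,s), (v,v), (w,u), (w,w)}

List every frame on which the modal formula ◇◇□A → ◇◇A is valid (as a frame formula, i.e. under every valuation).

F3, F4

Frame correspondent (Sahlqvist): ∀x ∀y (xR²y → ∃w (yRw ∧ xR²w)) — i.e. a generalized confluence (Geach) condition.
F1: fails — 0R²4 but no w with 4Rw and 0R²w.
F2: fails — 0R²1 but no w with 1Rw and 0R²w.
F3: ✓.
F4: ✓.
Valid on: F3, F4.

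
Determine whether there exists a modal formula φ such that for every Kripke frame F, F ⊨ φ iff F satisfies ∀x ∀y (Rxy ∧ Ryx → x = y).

Not modally definable

If a class were modally definable it would be closed under surjective bounded morphisms (Goldblatt–Thomason).
The 4-cycle (worlds w0,w1,w2,w3 with w0→w1→w2→w3→w0) is antisymmetric. Sending even-indexed worlds to s and odd-indexed worlds to t is a surjective bounded morphism onto the two-world frame with s↔t, which is not antisymmetric.
So no modal formula (or set of formulas) defines exactly the antisymmetric frames.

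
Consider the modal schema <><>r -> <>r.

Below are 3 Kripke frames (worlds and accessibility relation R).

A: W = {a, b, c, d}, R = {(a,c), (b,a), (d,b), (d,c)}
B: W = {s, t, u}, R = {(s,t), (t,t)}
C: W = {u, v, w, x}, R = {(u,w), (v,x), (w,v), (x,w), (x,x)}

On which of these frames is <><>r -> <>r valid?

The schema corresponds to transitivity: forall x forall y forall z (Rxy & Ryz -> Rxz).
A: fails — Rdb and Rba but not Rda.
B: ✓.
C: fails — Rxw and Rwv but not Rxv.
Valid on: B.

B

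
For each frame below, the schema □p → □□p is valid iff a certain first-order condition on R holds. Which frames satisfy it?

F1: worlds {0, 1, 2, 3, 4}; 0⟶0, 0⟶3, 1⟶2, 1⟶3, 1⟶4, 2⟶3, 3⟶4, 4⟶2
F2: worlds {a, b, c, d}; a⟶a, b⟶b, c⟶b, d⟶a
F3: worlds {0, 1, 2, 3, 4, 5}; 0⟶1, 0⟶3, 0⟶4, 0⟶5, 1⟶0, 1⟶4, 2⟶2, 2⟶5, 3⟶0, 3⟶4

F2

This is the axiom for transitivity; its first-order frame correspondent is ∀x ∀y ∀z (Rxy ∧ Ryz → Rxz).
F1: fails — R34 and R42 but not R32.
F2: ✓.
F3: fails — R10 and R01 but not R11.
Valid on: F2.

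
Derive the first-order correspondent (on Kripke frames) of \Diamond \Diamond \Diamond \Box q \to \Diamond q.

\forall x \forall y (x R^3 y \to \exists w (yRw \wedge xRw))

This is a Sahlqvist (Geach-type) schema ◇^3□^1q → □^0◇^1q.
First-order correspondent: \forall x \forall y (x R^3 y \to \exists w (yRw \wedge xRw)).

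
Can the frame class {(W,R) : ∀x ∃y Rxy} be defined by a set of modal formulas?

The condition is seriality. A defining modal formula is □q → ◇q.
Suppose □q→◇q is valid. At any x set V(q)=W. Then □q at x, so ◇q at x, so x has a successor.

Yes — defined by □q → ◇q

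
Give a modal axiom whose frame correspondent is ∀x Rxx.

The condition is reflexivity. The T schema □s → s defines it.

□s → s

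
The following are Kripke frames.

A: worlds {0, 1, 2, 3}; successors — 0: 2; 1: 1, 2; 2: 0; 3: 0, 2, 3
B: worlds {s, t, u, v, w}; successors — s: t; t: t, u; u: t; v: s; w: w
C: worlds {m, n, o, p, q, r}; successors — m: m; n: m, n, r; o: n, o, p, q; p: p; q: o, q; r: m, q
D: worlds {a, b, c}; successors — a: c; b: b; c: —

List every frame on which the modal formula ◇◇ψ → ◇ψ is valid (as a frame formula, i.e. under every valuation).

Frame correspondent (Sahlqvist): ∀x ∀y ∀z (Rxy ∧ Ryz → Rxz) — i.e. transitivity.
A: fails — R02 and R20 but not R00.
B: fails — Rut and Rtu but not Ruu.
C: fails — Ron and Rnr but not Ror.
D: holds.
Valid on: D.

D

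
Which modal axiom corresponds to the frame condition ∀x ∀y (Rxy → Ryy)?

□(□ψ → ψ)

A defining formula is □(□ψ → ψ) (the T□ axiom).
Suppose □(□ψ→ψ) is valid. Take Rxy and set V(ψ)={w : Ryw}. Then at y, □ψ holds; since □(□ψ→ψ) at x, □ψ→ψ at y, so ψ at y, i.e. Ryy.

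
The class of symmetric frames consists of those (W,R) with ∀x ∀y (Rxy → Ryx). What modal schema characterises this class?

s → □◇s

This is symmetry; the standard corresponding axiom is B: s → □◇s.
Suppose s→□◇s is valid. Take Rxy and set V(s)={x}. Then s at x, so □◇s at x, so ◇s at y, so some z with Ryz has s; z=x, i.e. Ryx.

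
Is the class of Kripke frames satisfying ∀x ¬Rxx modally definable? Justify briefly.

Not definable by any modal formula

Any modally definable frame class is closed under surjective bounded morphisms.
The 3-cycle (worlds 0,1,2 with 0→1→2→0) is irreflexive, and the map sending every world to a single reflexive point • is a surjective bounded morphism (forth: every edge maps to (•,•); back: every world has a successor). So any modal formula valid on the 3-cycle is also valid on the reflexive point, which is not irreflexive.
So the class is not modally definable.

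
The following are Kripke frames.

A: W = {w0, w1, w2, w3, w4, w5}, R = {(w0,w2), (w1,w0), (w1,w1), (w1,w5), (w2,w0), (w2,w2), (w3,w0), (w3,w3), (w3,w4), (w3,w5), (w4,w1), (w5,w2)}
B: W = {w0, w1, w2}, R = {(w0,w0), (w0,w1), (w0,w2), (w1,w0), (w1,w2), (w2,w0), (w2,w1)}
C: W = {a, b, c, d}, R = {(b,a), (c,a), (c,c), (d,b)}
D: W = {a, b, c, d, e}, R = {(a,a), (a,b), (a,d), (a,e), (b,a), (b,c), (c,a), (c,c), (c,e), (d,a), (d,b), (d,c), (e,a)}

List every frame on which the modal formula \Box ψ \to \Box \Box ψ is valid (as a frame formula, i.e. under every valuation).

none

Frame correspondent (Sahlqvist): \forall x \forall y \forall z (Rxy \wedge Ryz \to Rxz) — i.e. transitivity.
A: fails — Rw1w5 and Rw5w2 but not Rw1w2.
B: fails — Rw1w2 and Rw2w1 but not Rw1w1.
C: fails — Rdb and Rba but not Rda.
D: fails — Rbc and Rce but not Rbe.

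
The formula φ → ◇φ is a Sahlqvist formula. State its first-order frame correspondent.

This schema is equivalent to the T axiom □φ → φ.
It corresponds to reflexivity: ∀x Rxx.

Reflexivity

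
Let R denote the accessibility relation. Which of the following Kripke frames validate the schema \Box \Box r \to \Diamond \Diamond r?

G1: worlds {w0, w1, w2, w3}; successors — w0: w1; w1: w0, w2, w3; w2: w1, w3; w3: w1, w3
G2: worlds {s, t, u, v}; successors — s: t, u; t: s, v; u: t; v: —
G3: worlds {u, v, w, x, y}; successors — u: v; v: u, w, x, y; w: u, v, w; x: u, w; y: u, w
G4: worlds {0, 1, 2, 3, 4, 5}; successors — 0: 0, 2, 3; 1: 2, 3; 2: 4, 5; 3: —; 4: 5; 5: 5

G1, G3

This is the axiom for a generalized confluence (Geach) condition; its first-order frame correspondent is \forall x \exists w (x R^2 w \wedge x R^2 w).
G1: satisfies the condition.
G2: fails — at v but no w with vR²w and vR²w.
G3: satisfies the condition.
G4: fails — at 3 but no w with 3R²w and 3R²w.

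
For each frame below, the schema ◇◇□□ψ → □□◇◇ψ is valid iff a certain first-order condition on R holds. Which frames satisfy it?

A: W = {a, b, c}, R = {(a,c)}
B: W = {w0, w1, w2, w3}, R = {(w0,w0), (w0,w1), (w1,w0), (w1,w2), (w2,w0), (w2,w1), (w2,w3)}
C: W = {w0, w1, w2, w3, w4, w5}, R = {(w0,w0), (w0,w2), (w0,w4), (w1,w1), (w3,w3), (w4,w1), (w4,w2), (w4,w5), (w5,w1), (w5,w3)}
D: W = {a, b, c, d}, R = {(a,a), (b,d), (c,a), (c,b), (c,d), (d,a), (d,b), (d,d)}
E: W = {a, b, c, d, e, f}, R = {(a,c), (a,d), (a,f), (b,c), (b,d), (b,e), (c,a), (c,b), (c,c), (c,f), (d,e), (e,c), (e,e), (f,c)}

A, D, E

This is the axiom for a generalized confluence (Geach) condition; its first-order frame correspondent is ∀x ∀y ∀z ((xR²y ∧ xR²z) → ∃w (yR²w ∧ zR²w)).
A: satisfies the condition.
B: fails — w1R²w0, w1R²w3 but no w with w0R²w and w3R²w.
C: fails — w0R²w0, w0R²w2 but no w with w0R²w and w2R²w.
D: satisfies the condition.
E: satisfies the condition.
Valid on: A, D, E.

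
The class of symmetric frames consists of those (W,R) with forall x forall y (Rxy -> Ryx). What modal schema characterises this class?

The condition is symmetry. The B schema s → □◇s defines it.
Suppose s→□◇s is valid. Take Rxy and set V(s)={x}. Then s at x, so □◇s at x, so ◇s at y, so some z with Ryz has s; z=x, i.e. Ryx.

s → □◇s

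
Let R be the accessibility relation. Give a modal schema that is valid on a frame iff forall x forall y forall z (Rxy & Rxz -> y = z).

This is partial functionality; the standard corresponding axiom is CD: ◇ψ → □ψ.
Suppose ◇ψ→□ψ is valid. Take Rxy, Rxz and set V(ψ)={y}. Then ◇ψ at x, so □ψ at x, so ψ at z, i.e. z=y.

◇ψ → □ψ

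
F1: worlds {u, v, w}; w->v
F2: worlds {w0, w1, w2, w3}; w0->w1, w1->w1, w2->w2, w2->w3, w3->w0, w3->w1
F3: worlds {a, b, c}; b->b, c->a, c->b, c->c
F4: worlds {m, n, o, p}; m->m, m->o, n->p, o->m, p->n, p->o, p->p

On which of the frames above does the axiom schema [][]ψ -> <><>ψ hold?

This is the axiom for a generalized confluence (Geach) condition; its first-order frame correspondent is forall x exists w (x R^2 w & x R^2 w).
F1: fails — at u but no t with uR²t and uR²t.
F2: satisfies the condition.
F3: fails — at a but no w with aR²w and aR²w.
F4: satisfies the condition.

F2, F4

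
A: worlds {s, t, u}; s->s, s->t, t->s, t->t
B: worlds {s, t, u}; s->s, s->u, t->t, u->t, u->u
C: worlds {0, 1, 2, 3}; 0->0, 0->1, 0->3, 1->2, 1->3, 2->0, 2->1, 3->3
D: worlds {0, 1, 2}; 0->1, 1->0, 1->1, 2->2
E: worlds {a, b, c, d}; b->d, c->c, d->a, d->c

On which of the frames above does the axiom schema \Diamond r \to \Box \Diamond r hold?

This is the axiom for the Euclidean property; its first-order frame correspondent is \forall x \forall y \forall z (Rxy \wedge Rxz \to Ryz).
A: satisfies the condition.
B: fails — Rsu and Rss but not Rus.
C: fails — R01 and R00 but not R10.
D: fails — R10 and R10 but not R00.
E: fails — Rbd and Rbd but not Rdd.

A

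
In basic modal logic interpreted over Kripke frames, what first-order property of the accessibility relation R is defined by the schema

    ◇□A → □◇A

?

Suppose ◇□A→□◇A is valid. Take Rxy, Rxz and set V(A)={w : Ryw}. Then □A at y so ◇□A at x, so □◇A at x, so ◇A at z, giving w with Rzw and Ryw.
Conversely, any frame satisfying ∀x ∀y ∀z (Rxy ∧ Rxz → ∃w (Ryw ∧ Rzw)) validates the schema.
Frame condition: ∀x ∀y ∀z (Rxy ∧ Rxz → ∃w (Ryw ∧ Rzw)).

Convergence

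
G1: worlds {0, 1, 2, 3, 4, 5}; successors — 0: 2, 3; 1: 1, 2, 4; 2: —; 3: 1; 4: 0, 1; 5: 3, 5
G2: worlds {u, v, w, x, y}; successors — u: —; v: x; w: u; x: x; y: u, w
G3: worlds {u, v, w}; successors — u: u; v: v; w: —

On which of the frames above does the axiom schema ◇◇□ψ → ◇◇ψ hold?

Frame correspondent (Sahlqvist): ∀x ∀y (xR²y → ∃w (yRw ∧ xR²w)) — i.e. a generalized confluence (Geach) condition.
G1: fails — 1R²2 but no w with 2Rw and 1R²w.
G2: fails — yR²u but no t with uRt and yR²t.
G3: condition met.

G3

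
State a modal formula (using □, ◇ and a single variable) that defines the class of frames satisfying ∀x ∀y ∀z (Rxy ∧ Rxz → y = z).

A defining formula is ◇ψ → □ψ (the CD axiom).
Suppose ◇ψ→□ψ is valid. Take Rxy, Rxz and set V(ψ)={y}. Then ◇ψ at x, so □ψ at x, so ψ at z, i.e. z=y.

◇ψ → □ψ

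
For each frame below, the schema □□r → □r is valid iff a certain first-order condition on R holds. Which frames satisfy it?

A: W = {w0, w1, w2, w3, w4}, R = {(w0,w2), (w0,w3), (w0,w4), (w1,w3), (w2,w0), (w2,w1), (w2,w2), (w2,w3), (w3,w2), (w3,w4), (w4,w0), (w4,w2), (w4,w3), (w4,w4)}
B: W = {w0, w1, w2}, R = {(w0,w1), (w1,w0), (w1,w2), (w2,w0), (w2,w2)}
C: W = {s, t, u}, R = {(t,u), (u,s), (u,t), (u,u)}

C

Frame correspondent (Sahlqvist): ∀x ∀y (Rxy → ∃z (Rxz ∧ Rzy)) — i.e. density.
A: fails — Rw1w3 but no z with Rw1z and Rzw3.
B: fails — Rw0w1 but no z with Rw0z and Rzw1.
C: holds.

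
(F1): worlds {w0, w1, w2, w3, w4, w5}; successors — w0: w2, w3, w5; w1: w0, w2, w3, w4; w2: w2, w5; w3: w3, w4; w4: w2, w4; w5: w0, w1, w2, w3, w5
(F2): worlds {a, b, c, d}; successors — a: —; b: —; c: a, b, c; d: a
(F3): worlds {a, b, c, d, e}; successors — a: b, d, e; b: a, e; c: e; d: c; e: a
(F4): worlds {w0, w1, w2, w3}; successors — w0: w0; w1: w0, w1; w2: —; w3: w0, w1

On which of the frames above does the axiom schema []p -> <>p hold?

(F1), (F3)

Frame correspondent (Sahlqvist): forall x exists y Rxy — i.e. seriality.
(F1): holds.
(F2): fails — world a has no successor.
(F3): holds.
(F4): fails — world w2 has no successor.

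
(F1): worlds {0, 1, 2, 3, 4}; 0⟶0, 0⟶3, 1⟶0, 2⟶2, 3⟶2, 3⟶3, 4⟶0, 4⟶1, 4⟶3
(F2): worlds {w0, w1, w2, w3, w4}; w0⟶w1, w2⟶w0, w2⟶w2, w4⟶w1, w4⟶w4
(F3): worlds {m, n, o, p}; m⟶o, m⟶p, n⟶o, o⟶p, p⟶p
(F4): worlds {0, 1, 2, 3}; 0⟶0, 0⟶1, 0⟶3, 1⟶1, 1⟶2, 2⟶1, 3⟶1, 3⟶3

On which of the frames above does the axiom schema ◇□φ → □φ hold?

This is the axiom for the Euclidean property; its first-order frame correspondent is ∀x ∀y ∀z (Rxy ∧ Rxz → Ryz).
(F1): fails — R03 and R00 but not R30.
(F2): fails — Rw0w1 and Rw0w1 but not Rw1w1.
(F3): fails — Rmo and Rmo but not Roo.
(F4): fails — R01 and R00 but not R10.
Valid on no frame.

none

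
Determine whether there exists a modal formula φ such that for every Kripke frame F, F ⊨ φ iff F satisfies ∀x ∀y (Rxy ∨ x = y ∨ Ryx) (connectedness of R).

No

Modal frame validity is preserved under disjoint unions.
Take 3 disjoint single-world reflexive frames: each is trivially connected, but their disjoint union has 3 worlds with no edge between distinct components, so it is not connected.
Hence connectedness of R is not modally definable.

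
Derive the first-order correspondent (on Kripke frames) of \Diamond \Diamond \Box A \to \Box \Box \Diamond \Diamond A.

This is a Sahlqvist (Geach-type) schema ◇^2□^1A → □^2◇^2A.
First-order correspondent: \forall x \forall y \forall z ((x R^2 y \wedge x R^2 z) \to \exists w (yRw \wedge z R^2 w)).

\forall x \forall y \forall z ((x R^2 y \wedge x R^2 z) \to \exists w (yRw \wedge z R^2 w))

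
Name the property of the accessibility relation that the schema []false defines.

□⊥ is valid iff no world has any successor (otherwise □⊥ fails at any world with one).

Emptiness of R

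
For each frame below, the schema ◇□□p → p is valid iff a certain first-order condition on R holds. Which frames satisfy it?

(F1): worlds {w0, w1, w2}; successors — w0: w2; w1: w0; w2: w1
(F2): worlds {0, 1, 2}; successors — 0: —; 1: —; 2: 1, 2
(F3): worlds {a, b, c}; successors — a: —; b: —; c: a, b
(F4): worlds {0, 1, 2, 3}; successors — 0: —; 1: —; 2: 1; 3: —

(F1)

This is the axiom for a generalized confluence (Geach) condition; its first-order frame correspondent is ∀x ∀y (xRy → ∃w (yR²w ∧ x = w)).
(F1): holds.
(F2): fails — 2R1 but no w with 1R²w and 2=w.
(F3): fails — cRa but no w with aR²w and c=w.
(F4): fails — 2R1 but no w with 1R²w and 2=w.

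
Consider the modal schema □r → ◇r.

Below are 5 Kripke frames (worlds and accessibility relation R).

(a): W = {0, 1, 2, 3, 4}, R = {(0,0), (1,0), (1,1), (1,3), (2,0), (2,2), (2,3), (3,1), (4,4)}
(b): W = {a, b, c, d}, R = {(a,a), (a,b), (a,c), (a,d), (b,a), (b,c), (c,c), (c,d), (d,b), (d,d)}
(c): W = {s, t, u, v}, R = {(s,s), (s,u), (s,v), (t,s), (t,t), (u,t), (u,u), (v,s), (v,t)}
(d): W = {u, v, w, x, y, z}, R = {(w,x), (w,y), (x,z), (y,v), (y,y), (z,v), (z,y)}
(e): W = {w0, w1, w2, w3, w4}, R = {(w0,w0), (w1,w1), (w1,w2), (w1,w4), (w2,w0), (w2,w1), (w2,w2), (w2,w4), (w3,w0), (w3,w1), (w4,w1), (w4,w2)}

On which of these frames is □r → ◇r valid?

(a), (b), (c), (e)

The schema corresponds to seriality: ∀x ∃y Rxy.
(a): holds.
(b): holds.
(c): holds.
(d): fails — world u has no successor.
(e): holds.
Valid on: (a), (b), (c), (e).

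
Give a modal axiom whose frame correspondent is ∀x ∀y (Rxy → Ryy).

A defining formula is □(□q → q) (the T□ axiom).
Suppose □(□q→q) is valid. Take Rxy and set V(q)={w : Ryw}. Then at y, □q holds; since □(□q→q) at x, □q→q at y, so q at y, i.e. Ryy.

□(□q → q)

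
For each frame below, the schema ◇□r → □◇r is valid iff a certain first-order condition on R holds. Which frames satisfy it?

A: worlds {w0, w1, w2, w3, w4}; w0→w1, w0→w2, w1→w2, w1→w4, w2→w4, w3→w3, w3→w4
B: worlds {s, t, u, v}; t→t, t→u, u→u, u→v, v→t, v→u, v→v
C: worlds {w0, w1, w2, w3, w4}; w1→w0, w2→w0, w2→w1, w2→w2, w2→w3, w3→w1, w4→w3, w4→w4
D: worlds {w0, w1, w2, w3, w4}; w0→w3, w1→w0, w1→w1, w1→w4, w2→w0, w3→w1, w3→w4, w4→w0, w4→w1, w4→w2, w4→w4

B

This is the axiom for convergence; its first-order frame correspondent is ∀x ∀y ∀z (Rxy ∧ Rxz → ∃w (Ryw ∧ Rzw)).
A: fails — Rw1w2 and Rw1w4 but w2 and w4 have no common successor.
B: holds.
C: fails — Rw1w0 and Rw1w0 but w0 and w0 have no common successor.
D: fails — Rw1w1 and Rw1w0 but w1 and w0 have no common successor.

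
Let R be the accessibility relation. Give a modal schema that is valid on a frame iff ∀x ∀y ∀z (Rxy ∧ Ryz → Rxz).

This is transitivity; the standard corresponding axiom is 4: □r → □□r.

□r → □□r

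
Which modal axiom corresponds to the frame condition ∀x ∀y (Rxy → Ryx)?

A defining formula is p → □◇p (the B axiom).

p → □◇p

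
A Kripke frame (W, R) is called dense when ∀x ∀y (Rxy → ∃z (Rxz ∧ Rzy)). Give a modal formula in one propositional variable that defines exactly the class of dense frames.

The condition is density. The C4 schema □□s → □s defines it.
Suppose □□s→□s is valid. Take Rxy and set V(s)={w : xR²w}. Then □□s at x, so □s at x, so s at y, i.e. ∃z(Rxz∧Rzy).

□□s → □s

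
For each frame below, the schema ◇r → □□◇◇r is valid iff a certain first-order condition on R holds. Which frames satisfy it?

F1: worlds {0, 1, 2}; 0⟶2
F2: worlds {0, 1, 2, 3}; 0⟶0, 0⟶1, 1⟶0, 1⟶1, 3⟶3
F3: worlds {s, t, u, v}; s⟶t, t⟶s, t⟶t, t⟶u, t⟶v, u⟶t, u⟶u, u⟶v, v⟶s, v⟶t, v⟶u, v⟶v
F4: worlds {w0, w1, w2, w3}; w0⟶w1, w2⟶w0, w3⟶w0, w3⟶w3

This is the axiom for a generalized confluence (Geach) condition; its first-order frame correspondent is ∀x ∀y ∀z ((xRy ∧ xR²z) → ∃w (y = w ∧ zR²w)).
F1: condition met.
F2: condition met.
F3: condition met.
F4: fails — w2Rw0, w2R²w1 but no w with w0=w and w1R²w.

F1, F2, F3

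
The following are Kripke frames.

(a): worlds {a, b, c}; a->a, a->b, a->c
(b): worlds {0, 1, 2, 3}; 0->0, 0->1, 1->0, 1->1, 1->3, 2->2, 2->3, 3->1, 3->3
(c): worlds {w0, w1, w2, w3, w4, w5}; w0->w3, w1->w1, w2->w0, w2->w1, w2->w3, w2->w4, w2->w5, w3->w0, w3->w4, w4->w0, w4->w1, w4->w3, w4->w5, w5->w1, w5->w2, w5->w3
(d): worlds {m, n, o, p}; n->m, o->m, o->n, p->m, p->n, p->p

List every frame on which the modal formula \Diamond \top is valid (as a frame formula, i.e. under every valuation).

The schema corresponds to seriality: \forall x \exists y Rxy.
(a): fails — world b has no successor.
(b): ✓.
(c): ✓.
(d): fails — world m has no successor.
Valid on: (b), (c).

(b), (c)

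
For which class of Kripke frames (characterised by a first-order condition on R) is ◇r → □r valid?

partial functionality

Suppose ◇r→□r is valid. Take Rxy, Rxz and set V(r)={y}. Then ◇r at x, so □r at x, so r at z, i.e. z=y.
Conversely, on a frame with partial functionality the schema holds at every world under every valuation.
So the correspondent is partial functionality.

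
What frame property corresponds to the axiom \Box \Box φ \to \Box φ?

Suppose □□φ→□φ is valid. Take Rxy and set V(φ)={w : xR²w}. Then □□φ at x, so □φ at x, so φ at y, i.e. ∃z(Rxz∧Rzy).
Conversely, any frame satisfying \forall x \forall y (Rxy \to \exists z (Rxz \wedge Rzy)) validates the schema.
Frame condition: \forall x \forall y (Rxy \to \exists z (Rxz \wedge Rzy)).

density: \forall x \forall y (Rxy \to \exists z (Rxz \wedge Rzy))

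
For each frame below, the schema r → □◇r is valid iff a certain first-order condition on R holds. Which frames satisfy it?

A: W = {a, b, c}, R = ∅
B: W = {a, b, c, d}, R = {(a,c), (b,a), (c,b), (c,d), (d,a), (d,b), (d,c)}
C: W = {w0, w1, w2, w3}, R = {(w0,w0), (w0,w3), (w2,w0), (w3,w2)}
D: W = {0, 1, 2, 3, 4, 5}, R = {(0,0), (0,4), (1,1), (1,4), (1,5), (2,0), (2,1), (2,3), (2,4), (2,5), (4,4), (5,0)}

A

Frame correspondent (Sahlqvist): ∀x ∀y (Rxy → Ryx) — i.e. symmetry.
A: ✓.
B: fails — Rba but not Rab.
C: fails — Rw3w2 but not Rw2w3.
D: fails — R25 but not R52.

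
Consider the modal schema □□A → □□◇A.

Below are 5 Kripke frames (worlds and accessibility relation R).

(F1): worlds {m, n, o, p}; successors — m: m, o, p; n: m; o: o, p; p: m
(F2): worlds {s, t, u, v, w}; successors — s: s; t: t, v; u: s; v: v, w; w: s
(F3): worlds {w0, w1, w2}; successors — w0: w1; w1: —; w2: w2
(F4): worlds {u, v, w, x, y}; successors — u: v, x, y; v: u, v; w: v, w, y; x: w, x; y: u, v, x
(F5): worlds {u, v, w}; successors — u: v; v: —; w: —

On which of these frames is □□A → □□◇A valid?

The schema corresponds to a generalized confluence (Geach) condition: ∀x ∀z (xR²z → ∃w (xR²w ∧ zRw)).
(F1): condition met.
(F2): fails — tR²w but no w* with tR²w* and wRw*.
(F3): condition met.
(F4): condition met.
(F5): condition met.
Valid on: (F1), (F3), (F4), (F5).

(F1), (F3), (F4), (F5)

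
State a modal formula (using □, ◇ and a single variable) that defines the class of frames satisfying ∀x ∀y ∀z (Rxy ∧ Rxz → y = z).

◇r → □r

The condition is partial functionality. The CD schema ◇r → □r defines it.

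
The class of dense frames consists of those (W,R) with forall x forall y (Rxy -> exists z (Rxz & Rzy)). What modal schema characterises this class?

□□q → □q

A defining formula is □□q → □q (the C4 axiom).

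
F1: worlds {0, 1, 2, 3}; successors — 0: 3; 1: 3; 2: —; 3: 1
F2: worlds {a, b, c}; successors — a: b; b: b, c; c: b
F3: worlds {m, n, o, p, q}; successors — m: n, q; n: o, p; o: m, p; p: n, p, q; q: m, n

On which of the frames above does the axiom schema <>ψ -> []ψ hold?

F1

This is the axiom for partial functionality; its first-order frame correspondent is forall x forall y forall z (Rxy & Rxz -> y = z).
F1: ✓.
F2: fails — b sees both b and c.
F3: fails — m sees both n and q.
Valid on: F1.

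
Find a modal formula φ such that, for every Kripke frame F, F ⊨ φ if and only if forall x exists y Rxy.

The condition is seriality. The D schema □s → ◇s defines it.
Suppose □s→◇s is valid. At any x set V(s)=W. Then □s at x, so ◇s at x, so x has a successor.

□s → ◇s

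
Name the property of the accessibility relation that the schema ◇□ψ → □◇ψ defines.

Suppose ◇□ψ→□◇ψ is valid. Take Rxy, Rxz and set V(ψ)={w : Ryw}. Then □ψ at y so ◇□ψ at x, so □◇ψ at x, so ◇ψ at z, giving w with Rzw and Ryw.

Convergence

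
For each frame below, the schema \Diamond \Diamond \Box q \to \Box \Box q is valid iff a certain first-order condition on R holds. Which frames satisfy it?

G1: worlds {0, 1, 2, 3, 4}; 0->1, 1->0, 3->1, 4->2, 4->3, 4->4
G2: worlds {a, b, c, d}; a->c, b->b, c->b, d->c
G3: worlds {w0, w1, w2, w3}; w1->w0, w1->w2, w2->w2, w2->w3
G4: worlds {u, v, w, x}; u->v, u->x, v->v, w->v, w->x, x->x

G2

This is the axiom for a generalized confluence (Geach) condition; its first-order frame correspondent is \forall x \forall y \forall z ((x R^2 y \wedge x R^2 z) \to \exists w (yRw \wedge z = w)).
G1: fails — 0R²0, 0R²0 but no w with 0Rw and 0=w.
G2: satisfies the condition.
G3: fails — w1R²w3, w1R²w2 but no w with w3Rw and w2=w.
G4: fails — uR²v, uR²x but no t with vRt and x=t.
Valid on: G2.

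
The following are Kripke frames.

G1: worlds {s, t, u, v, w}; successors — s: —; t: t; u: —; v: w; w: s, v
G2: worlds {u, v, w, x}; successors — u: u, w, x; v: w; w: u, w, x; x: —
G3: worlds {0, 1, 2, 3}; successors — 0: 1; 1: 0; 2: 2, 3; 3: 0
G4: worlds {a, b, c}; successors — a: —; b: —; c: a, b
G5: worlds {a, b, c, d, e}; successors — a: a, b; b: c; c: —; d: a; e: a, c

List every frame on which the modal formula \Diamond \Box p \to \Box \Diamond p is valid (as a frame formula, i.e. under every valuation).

This is the axiom for convergence; its first-order frame correspondent is \forall x \forall y \forall z (Rxy \wedge Rxz \to \exists w (Ryw \wedge Rzw)).
G1: fails — Rwv and Rws but v and s have no common successor.
G2: fails — Ruw and Rux but w and x have no common successor.
G3: fails — R23 and R22 but 3 and 2 have no common successor.
G4: fails — Rca and Rca but a and a have no common successor.
G5: fails — Rab and Raa but b and a have no common successor.
Valid on no frame.

none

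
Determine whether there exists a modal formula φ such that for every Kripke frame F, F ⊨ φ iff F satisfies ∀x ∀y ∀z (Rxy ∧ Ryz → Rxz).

The condition is transitivity. A defining modal formula is □r → □□r.
Suppose □r→□□r is valid. Take Rxy, Ryz and set V(r)={w : Rxw}. Then □r at x, so □□r at x, so □r at y, so r at z, i.e. Rxz.

Yes, by □r → □□r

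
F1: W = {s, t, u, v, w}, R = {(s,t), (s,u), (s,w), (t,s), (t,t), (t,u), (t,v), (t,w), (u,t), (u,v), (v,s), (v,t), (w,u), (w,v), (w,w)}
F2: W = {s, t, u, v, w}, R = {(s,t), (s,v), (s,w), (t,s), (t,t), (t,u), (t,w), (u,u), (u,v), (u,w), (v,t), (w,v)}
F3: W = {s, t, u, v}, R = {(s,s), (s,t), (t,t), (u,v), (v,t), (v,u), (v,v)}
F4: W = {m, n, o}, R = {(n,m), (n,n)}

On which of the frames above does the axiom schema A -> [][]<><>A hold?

This is the axiom for a generalized confluence (Geach) condition; its first-order frame correspondent is forall x forall z (x R^2 z -> exists w (x = w & z R^2 w)).
F1: satisfies the condition.
F2: fails — sR²u but no w* with s=w* and uR²w*.
F3: fails — sR²t but no w with s=w and tR²w.
F4: fails — nR²m but no w with n=w and mR²w.
Valid on: F1.

F1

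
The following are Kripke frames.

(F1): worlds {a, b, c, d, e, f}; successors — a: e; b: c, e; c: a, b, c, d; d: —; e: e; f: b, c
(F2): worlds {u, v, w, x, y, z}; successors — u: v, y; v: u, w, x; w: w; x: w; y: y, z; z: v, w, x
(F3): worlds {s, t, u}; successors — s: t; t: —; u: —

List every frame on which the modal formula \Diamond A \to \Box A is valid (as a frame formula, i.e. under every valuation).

The schema corresponds to partial functionality: \forall x \forall y \forall z (Rxy \wedge Rxz \to y = z).
(F1): fails — b sees both c and e.
(F2): fails — u sees both v and y.
(F3): satisfies the condition.

(F3)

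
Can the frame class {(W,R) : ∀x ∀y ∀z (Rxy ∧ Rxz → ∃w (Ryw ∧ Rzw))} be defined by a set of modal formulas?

The condition is convergence. A defining modal formula is ◇□p → □◇p.
Suppose ◇□p→□◇p is valid. Take Rxy, Rxz and set V(p)={w : Ryw}. Then □p at y so ◇□p at x, so □◇p at x, so ◇p at z, giving w with Rzw and Ryw.

Yes — defined by ◇□p → □◇p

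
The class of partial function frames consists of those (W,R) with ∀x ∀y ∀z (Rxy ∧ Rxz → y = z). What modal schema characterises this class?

◇ψ → □ψ

A defining formula is ◇ψ → □ψ (the CD axiom).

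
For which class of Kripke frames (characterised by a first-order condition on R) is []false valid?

emptiness of R: forall x forall y ~Rxy

□⊥ is valid iff no world has any successor (otherwise □⊥ fails at any world with one).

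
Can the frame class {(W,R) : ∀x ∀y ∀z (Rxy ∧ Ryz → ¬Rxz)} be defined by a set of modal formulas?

If a class were modally definable it would be closed under surjective bounded morphisms (Goldblatt–Thomason).
The 3-cycle (worlds a,b,c with a→b→c→a) is intransitive. Mapping every world to a single reflexive point • is a surjective bounded morphism; the reflexive point is not intransitive (R••∧R•• but R••).
So no modal formula (or set of formulas) defines exactly the intransitive frames.

No — not modally definable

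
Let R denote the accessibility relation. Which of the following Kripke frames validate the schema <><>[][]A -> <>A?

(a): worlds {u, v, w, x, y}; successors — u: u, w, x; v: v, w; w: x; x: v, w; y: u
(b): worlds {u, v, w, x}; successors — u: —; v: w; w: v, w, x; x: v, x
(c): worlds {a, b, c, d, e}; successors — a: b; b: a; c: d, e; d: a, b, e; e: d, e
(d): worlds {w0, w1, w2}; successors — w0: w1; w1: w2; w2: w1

The schema corresponds to a generalized confluence (Geach) condition: forall x forall y (x R^2 y -> exists w (y R^2 w & xRw)).
(a): fails — wR²w but no t with wR²t and wRt.
(b): ✓.
(c): fails — aR²a but no w with aR²w and aRw.
(d): fails — w0R²w2 but no w with w2R²w and w0Rw.
Valid on: (b).

(b)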